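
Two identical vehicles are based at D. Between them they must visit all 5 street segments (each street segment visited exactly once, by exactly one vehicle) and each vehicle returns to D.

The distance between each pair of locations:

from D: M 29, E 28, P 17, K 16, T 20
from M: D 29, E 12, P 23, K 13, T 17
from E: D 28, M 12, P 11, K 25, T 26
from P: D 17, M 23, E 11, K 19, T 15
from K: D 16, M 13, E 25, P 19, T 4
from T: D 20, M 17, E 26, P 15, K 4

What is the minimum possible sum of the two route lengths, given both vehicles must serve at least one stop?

Check every non-empty split of the stops between the two vehicles; for each half take its own optimal tour:
  {M} + {E, P, K, T}: 58 + 74 = 132
  {E} + {M, P, K, T}: 56 + 77 = 133
  {M, E} + {P, K, T}: 69 + 52 = 121
  {P} + {M, E, K, T}: 34 + 77 = 111
  {M, P} + {E, K, T}: 69 + 74 = 143
  {E, P} + {M, K, T}: 56 + 66 = 122
  … (15 splits in total)
  {M, E, P} + {K, T}: 69 + 40 = 109  ← best
Best: vehicle 1 D → M → E → P → D = 69; vehicle 2 D → K → T → D = 40; combined 109.

Minimum combined distance: 109.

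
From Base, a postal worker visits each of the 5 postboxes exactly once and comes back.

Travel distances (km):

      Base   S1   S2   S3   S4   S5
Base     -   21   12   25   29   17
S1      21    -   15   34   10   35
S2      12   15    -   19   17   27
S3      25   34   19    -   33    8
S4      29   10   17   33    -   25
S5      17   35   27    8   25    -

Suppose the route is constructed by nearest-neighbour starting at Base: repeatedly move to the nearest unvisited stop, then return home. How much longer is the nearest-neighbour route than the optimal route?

From Base: S2=12, S5=17, S1=21, S3=25, S4=29 → choose S2 (12).
From S2: S1=15, S4=17, S3=19, S5=27 → choose S1 (15).
From S1: S4=10, S3=34, S5=35 → choose S4 (10).
From S4: S5=25, S3=33 → choose S5 (25).
From S5: S3=8 → choose S3 (8).
NN route Base → S2 → S1 → S4 → S5 → S3 → Base costs 95.
Optimal: Base → S1 → S4 → S2 → S3 → S5 → Base costs 92 (by enumerating all 60 distinct tours).
Excess = 95 − 92 = 3.

Excess over optimum: 3 km.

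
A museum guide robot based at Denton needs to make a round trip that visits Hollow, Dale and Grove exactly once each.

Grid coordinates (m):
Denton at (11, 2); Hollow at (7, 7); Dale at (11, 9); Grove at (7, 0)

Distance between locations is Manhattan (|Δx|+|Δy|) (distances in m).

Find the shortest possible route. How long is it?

With 3 stops there are 3!/2 = 3 distinct round trips (a route and its reverse cost the same).
Denton → Hollow → Dale → Grove → Denton: 9+6+13+6 = 34
Denton → Hollow → Grove → Dale → Denton: 9+7+13+7 = 36
Denton → Dale → Hollow → Grove → Denton: 7+6+7+6 = 26
The minimum is 26.
One optimal route: Denton → Dale → Hollow → Grove → Denton (or its reverse).

Shortest round trip = 26 m.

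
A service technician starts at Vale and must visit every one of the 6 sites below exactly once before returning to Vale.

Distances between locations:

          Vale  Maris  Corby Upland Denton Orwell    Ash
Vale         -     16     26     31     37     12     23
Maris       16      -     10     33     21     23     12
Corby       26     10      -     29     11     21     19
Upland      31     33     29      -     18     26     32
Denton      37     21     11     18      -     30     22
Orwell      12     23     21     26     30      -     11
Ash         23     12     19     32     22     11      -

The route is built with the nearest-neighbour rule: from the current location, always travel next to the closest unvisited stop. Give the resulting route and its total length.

At Vale the remaining stops are Orwell 12, Maris 16, Ash 23, Corby 26, Upland 31, Denton 37; go to Orwell.
At Orwell the remaining stops are Ash 11, Corby 21, Maris 23, Upland 26, Denton 30; go to Ash.
At Ash the remaining stops are Maris 12, Corby 19, Denton 22, Upland 32; go to Maris.
At Maris the remaining stops are Corby 10, Denton 21, Upland 33; go to Corby.
At Corby the remaining stops are Denton 11, Upland 29; go to Denton.
At Denton the remaining stops are Upland 18; go to Upland.
Return Upland→Vale: 31.
Total = 12 + 11 + 12 + 10 + 11 + 18 + 31 = 105.

Total distance 105 via the nearest-neighbour route Vale → Orwell → Ash → Maris → Corby → Denton → Upland → Vale.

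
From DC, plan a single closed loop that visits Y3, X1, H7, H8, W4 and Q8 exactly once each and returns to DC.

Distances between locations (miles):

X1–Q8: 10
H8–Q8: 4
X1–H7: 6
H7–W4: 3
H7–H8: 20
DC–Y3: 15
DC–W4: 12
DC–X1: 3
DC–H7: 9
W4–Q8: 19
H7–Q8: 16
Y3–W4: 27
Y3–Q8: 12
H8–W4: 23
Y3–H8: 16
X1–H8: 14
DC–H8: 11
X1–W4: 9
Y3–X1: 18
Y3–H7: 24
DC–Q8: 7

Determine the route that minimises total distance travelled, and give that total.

With 6 stops there are 6!/2 = 360 distinct round trips (a route and its reverse cost the same).
DC - Y3 - X1 - H7 - H8 - W4 - Q8 - DC: 15+18+6+20+23+19+7 = 108
DC - Y3 - X1 - H7 - H8 - Q8 - W4 - DC: 15+18+6+20+4+19+12 = 94
DC - Y3 - X1 - H7 - W4 - H8 - Q8 - DC: 15+18+6+3+23+4+7 = 76
DC - Y3 - X1 - H7 - W4 - Q8 - H8 - DC: 15+18+6+3+19+4+11 = 76
DC - Y3 - X1 - H7 - Q8 - H8 - W4 - DC: 15+18+6+16+4+23+12 = 94
DC - Y3 - X1 - H7 - Q8 - W4 - H8 - DC: 15+18+6+16+19+23+11 = 108
DC - Y3 - X1 - H8 - H7 - W4 - Q8 - DC: 15+18+14+20+3+19+7 = 96
DC - Y3 - X1 - H8 - H7 - Q8 - W4 - DC: 15+18+14+20+16+19+12 = 114
… (352 more)
DC - Y3 - H8 - Q8 - X1 - H7 - W4 - DC: 15+16+4+10+6+3+12 = 66  ← best
The minimum is 66.
One optimal route: DC → Y3 → H8 → Q8 → X1 → H7 → W4 → DC (or its reverse).

66 miles — the shortest possible round trip.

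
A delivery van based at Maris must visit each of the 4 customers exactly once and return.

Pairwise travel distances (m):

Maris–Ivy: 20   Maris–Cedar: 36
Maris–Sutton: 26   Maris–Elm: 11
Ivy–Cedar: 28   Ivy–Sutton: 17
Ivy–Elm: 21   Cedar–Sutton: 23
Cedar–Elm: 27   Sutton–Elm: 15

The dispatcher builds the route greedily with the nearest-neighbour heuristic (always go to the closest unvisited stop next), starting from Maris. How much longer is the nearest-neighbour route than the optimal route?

Maris: Elm=11, Ivy=20, Sutton=26, Cedar=36 ⇒ Elm
Elm: Sutton=15, Ivy=21, Cedar=27 ⇒ Sutton
Sutton: Ivy=17, Cedar=23 ⇒ Ivy
Ivy: Cedar=28 ⇒ Cedar
NN route Maris → Elm → Sutton → Ivy → Cedar → Maris costs 107.
Optimal: Maris → Ivy → Cedar → Sutton → Elm → Maris costs 97 (by enumerating all 12 distinct tours).
Excess = 107 − 97 = 10.

10 m longer than the optimal tour.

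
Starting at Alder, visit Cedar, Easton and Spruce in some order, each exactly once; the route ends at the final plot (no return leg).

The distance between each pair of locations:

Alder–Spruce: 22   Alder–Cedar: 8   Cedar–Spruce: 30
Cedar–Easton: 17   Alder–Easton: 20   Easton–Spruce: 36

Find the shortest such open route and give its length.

Minimum one-way distance = 61.

There are 3! = 6 possible orderings.
Alder - Cedar - Easton - Spruce: 8+17+36 = 61
Alder - Cedar - Spruce - Easton: 8+30+36 = 74
Alder - Easton - Cedar - Spruce: 20+17+30 = 67
Alder - Easton - Spruce - Cedar: 20+36+30 = 86
Alder - Spruce - Cedar - Easton: 22+30+17 = 69
Alder - Spruce - Easton - Cedar: 22+36+17 = 75
The minimum is 61.
One shortest path: Alder → Cedar → Easton → Spruce.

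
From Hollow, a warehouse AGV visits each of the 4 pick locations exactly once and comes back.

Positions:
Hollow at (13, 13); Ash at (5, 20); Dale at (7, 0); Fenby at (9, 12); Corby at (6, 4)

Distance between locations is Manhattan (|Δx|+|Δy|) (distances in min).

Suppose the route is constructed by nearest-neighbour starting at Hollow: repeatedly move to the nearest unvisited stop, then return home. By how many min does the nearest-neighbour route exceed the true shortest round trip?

From Hollow: Fenby=5, Ash=15, Corby=16, Dale=19 → choose Fenby (5).
From Fenby: Corby=11, Ash=12, Dale=14 → choose Corby (11).
From Corby: Dale=5, Ash=17 → choose Dale (5).
From Dale: Ash=22 → choose Ash (22).
NN route Hollow → Fenby → Corby → Dale → Ash → Hollow costs 58.
Optimal: Hollow → Ash → Corby → Dale → Fenby → Hollow costs 56 (by enumerating all 12 distinct tours).
Excess = 58 − 56 = 2.

The nearest-neighbour route is 2 min longer than optimal.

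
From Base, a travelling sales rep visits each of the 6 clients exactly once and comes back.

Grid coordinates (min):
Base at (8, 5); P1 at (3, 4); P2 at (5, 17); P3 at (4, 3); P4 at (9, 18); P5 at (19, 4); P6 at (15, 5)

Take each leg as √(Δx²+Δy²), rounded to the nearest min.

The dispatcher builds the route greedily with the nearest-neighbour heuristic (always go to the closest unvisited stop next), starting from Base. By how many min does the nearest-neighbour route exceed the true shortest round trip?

Excess over optimum: 4 min.

From Base: P3=4, P1=5, P6=7, P5=11, P2=12, P4=13 → choose P3 (4).
From P3: P1=1, P6=11, P2=14, P5=15, P4=16 → choose P1 (1).
From P1: P6=12, P2=13, P4=15, P5=16 → choose P6 (12).
From P6: P5=4, P4=14, P2=16 → choose P5 (4).
From P5: P4=17, P2=19 → choose P4 (17).
From P4: P2=4 → choose P2 (4).
NN route Base → P3 → P1 → P6 → P5 → P4 → P2 → Base costs 54.
Optimal: Base → P3 → P1 → P2 → P4 → P5 → P6 → Base costs 50 (by enumerating all 360 distinct tours).
Excess = 54 − 50 = 4.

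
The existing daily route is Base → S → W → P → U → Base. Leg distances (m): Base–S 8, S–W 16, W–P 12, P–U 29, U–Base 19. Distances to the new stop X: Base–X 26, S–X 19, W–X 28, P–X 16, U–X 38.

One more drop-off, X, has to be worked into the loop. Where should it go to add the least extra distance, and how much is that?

Adding 25 m by placing X on the P–U leg.

Insertion cost between consecutive stops i–j is d(i,X) + d(X,j) − d(i,j):
  between Base and S: 26 + 19 − 8 = 37
  between S and W: 19 + 28 − 16 = 31
  between W and P: 28 + 16 − 12 = 32
  between P and U: 16 + 38 − 29 = 25
  between U and Base: 38 + 26 − 19 = 45
Cheapest insertion is between P and U, adding 25.
New total = 84 + 25 = 109.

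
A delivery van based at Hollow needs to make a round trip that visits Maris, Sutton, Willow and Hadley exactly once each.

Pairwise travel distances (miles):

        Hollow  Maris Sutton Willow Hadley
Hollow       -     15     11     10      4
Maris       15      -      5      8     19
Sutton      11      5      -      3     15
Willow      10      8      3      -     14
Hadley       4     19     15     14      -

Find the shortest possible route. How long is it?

41 miles — the shortest possible round trip.

There are 12 distinct closed tours to check (reversals are equivalent).
Hollow → Maris → Sutton → Willow → Hadley → Hollow: 15+5+3+14+4 = 41
Hollow → Maris → Sutton → Hadley → Willow → Hollow: 15+5+15+14+10 = 59
Hollow → Maris → Willow → Sutton → Hadley → Hollow: 15+8+3+15+4 = 45
Hollow → Maris → Willow → Hadley → Sutton → Hollow: 15+8+14+15+11 = 63
Hollow → Maris → Hadley → Sutton → Willow → Hollow: 15+19+15+3+10 = 62
Hollow → Maris → Hadley → Willow → Sutton → Hollow: 15+19+14+3+11 = 62
Hollow → Sutton → Maris → Willow → Hadley → Hollow: 11+5+8+14+4 = 42
Hollow → Sutton → Maris → Hadley → Willow → Hollow: 11+5+19+14+10 = 59
Hollow → Sutton → Willow → Maris → Hadley → Hollow: 11+3+8+19+4 = 45
Hollow → Sutton → Hadley → Maris → Willow → Hollow: 11+15+19+8+10 = 63
Hollow → Willow → Maris → Sutton → Hadley → Hollow: 10+8+5+15+4 = 42
Hollow → Willow → Sutton → Maris → Hadley → Hollow: 10+3+5+19+4 = 41
The minimum is 41.
One optimal route: Hollow → Maris → Sutton → Willow → Hadley → Hollow (or its reverse).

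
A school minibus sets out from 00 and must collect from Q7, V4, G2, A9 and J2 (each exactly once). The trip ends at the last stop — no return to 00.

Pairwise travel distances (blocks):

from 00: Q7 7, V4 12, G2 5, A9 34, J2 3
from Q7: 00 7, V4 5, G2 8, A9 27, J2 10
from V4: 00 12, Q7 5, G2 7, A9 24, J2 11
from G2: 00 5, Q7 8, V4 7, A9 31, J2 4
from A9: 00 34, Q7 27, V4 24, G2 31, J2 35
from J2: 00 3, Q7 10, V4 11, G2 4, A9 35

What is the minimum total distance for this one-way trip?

44 blocks — the minimum one-way total.

There are 5! = 120 possible orderings.
00 → Q7 → V4 → G2 → A9 → J2: 7+5+7+31+35 = 85
00 → Q7 → V4 → G2 → J2 → A9: 7+5+7+4+35 = 58
00 → Q7 → V4 → A9 → G2 → J2: 7+5+24+31+4 = 71
00 → Q7 → V4 → A9 → J2 → G2: 7+5+24+35+4 = 75
00 → Q7 → V4 → J2 → G2 → A9: 7+5+11+4+31 = 58
00 → Q7 → V4 → J2 → A9 → G2: 7+5+11+35+31 = 89
00 → Q7 → G2 → V4 → A9 → J2: 7+8+7+24+35 = 81
00 → Q7 → G2 → V4 → J2 → A9: 7+8+7+11+35 = 68
00 → Q7 → G2 → A9 → V4 → J2: 7+8+31+24+11 = 81
00 → Q7 → G2 → A9 → J2 → V4: 7+8+31+35+11 = 92
00 → Q7 → G2 → J2 → V4 → A9: 7+8+4+11+24 = 54
00 → Q7 → G2 → J2 → A9 → V4: 7+8+4+35+24 = 78
00 → Q7 → A9 → V4 → G2 → J2: 7+27+24+7+4 = 69
00 → Q7 → A9 → V4 → J2 → G2: 7+27+24+11+4 = 73
… (106 more)
00 → J2 → G2 → Q7 → V4 → A9: 3+4+8+5+24 = 44  ← best
The minimum is 44.
One shortest path: 00 → J2 → G2 → Q7 → V4 → A9.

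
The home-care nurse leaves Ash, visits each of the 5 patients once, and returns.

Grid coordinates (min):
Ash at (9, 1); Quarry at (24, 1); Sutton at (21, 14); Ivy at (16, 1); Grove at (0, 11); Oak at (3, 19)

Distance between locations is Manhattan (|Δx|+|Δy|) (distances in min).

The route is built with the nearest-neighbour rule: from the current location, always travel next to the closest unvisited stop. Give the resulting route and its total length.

From Ash: distances to unvisited — Ivy=7, Quarry=15, Grove=19, Oak=24, Sutton=25. Nearest is Ivy (7).
From Ivy: distances to unvisited — Quarry=8, Sutton=18, Grove=26, Oak=31. Nearest is Quarry (8).
From Quarry: distances to unvisited — Sutton=16, Grove=34, Oak=39. Nearest is Sutton (16).
From Sutton: distances to unvisited — Oak=23, Grove=24. Nearest is Oak (23).
From Oak: distances to unvisited — Grove=11. Nearest is Grove (11).
Return Grove→Ash: 19.
Total = 7 + 8 + 16 + 23 + 11 + 19 = 84.

84 min along Ash → Ivy → Quarry → Sutton → Oak → Grove → Ash.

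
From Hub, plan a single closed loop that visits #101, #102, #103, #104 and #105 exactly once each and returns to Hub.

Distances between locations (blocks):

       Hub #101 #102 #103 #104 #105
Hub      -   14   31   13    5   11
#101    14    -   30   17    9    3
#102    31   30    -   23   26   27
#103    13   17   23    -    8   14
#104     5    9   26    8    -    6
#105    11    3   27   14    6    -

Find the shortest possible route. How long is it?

With 5 stops there are 5!/2 = 60 distinct round trips (a route and its reverse cost the same).
Hub → #101 → #102 → #103 → #104 → #105 → Hub: 14+30+23+8+6+11 = 92
Hub → #101 → #102 → #103 → #105 → #104 → Hub: 14+30+23+14+6+5 = 92
Hub → #101 → #102 → #104 → #103 → #105 → Hub: 14+30+26+8+14+11 = 103
Hub → #101 → #102 → #104 → #105 → #103 → Hub: 14+30+26+6+14+13 = 103
Hub → #101 → #102 → #105 → #103 → #104 → Hub: 14+30+27+14+8+5 = 98
Hub → #101 → #102 → #105 → #104 → #103 → Hub: 14+30+27+6+8+13 = 98
Hub → #101 → #103 → #102 → #104 → #105 → Hub: 14+17+23+26+6+11 = 97
Hub → #101 → #103 → #102 → #105 → #104 → Hub: 14+17+23+27+6+5 = 92
Hub → #101 → #103 → #104 → #102 → #105 → Hub: 14+17+8+26+27+11 = 103
Hub → #101 → #103 → #104 → #105 → #102 → Hub: 14+17+8+6+27+31 = 103
Hub → #101 → #103 → #105 → #102 → #104 → Hub: 14+17+14+27+26+5 = 103
Hub → #101 → #103 → #105 → #104 → #102 → Hub: 14+17+14+6+26+31 = 108
Hub → #101 → #104 → #102 → #103 → #105 → Hub: 14+9+26+23+14+11 = 97
Hub → #101 → #104 → #102 → #105 → #103 → Hub: 14+9+26+27+14+13 = 103
… (46 more)
Hub → #101 → #105 → #102 → #103 → #104 → Hub: 14+3+27+23+8+5 = 80  ← best
The minimum is 80.
One optimal route: Hub → #101 → #105 → #102 → #103 → #104 → Hub (or its reverse).

Minimum total distance: 80 blocks.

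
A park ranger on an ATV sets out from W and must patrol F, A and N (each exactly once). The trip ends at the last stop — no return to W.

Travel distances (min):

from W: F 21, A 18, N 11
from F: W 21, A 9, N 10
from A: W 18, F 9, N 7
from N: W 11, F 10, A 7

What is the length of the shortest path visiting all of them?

There are 3! = 6 possible orderings.
W → F → A → N: 21+9+7 = 37
W → F → N → A: 21+10+7 = 38
W → A → F → N: 18+9+10 = 37
W → A → N → F: 18+7+10 = 35
W → N → F → A: 11+10+9 = 30
W → N → A → F: 11+7+9 = 27
The minimum is 27.
One shortest path: W → N → A → F.

Shortest open route: 27 min.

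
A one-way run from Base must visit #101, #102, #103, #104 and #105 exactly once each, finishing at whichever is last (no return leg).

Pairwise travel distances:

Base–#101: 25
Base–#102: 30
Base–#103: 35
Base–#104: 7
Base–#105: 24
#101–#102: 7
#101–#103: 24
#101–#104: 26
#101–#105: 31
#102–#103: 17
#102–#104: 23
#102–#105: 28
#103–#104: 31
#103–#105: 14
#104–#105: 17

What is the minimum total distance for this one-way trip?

There are 5! = 120 possible orderings.
Base - #101 - #102 - #103 - #104 - #105: 25+7+17+31+17 = 97
Base - #101 - #102 - #103 - #105 - #104: 25+7+17+14+17 = 80
Base - #101 - #102 - #104 - #103 - #105: 25+7+23+31+14 = 100
Base - #101 - #102 - #104 - #105 - #103: 25+7+23+17+14 = 86
Base - #101 - #102 - #105 - #103 - #104: 25+7+28+14+31 = 105
Base - #101 - #102 - #105 - #104 - #103: 25+7+28+17+31 = 108
Base - #101 - #103 - #102 - #104 - #105: 25+24+17+23+17 = 106
Base - #101 - #103 - #102 - #105 - #104: 25+24+17+28+17 = 111
Base - #101 - #103 - #104 - #102 - #105: 25+24+31+23+28 = 131
Base - #101 - #103 - #104 - #105 - #102: 25+24+31+17+28 = 125
Base - #101 - #103 - #105 - #102 - #104: 25+24+14+28+23 = 114
Base - #101 - #103 - #105 - #104 - #102: 25+24+14+17+23 = 103
Base - #101 - #104 - #102 - #103 - #105: 25+26+23+17+14 = 105
Base - #101 - #104 - #102 - #105 - #103: 25+26+23+28+14 = 116
… (106 more)
Base - #104 - #105 - #103 - #102 - #101: 7+17+14+17+7 = 62  ← best
The minimum is 62.
One shortest path: Base → #104 → #105 → #103 → #102 → #101.

Minimum one-way distance = 62.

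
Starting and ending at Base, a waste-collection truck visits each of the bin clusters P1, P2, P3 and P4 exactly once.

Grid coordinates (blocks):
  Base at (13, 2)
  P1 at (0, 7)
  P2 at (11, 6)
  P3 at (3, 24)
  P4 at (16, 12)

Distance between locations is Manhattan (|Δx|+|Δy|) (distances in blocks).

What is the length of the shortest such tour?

With 4 stops there are 4!/2 = 12 distinct round trips (a route and its reverse cost the same).
Base → P1 → P2 → P3 → P4 → Base: 18+12+26+25+13 = 94
Base → P1 → P2 → P4 → P3 → Base: 18+12+11+25+32 = 98
Base → P1 → P3 → P2 → P4 → Base: 18+20+26+11+13 = 88
Base → P1 → P3 → P4 → P2 → Base: 18+20+25+11+6 = 80
Base → P1 → P4 → P2 → P3 → Base: 18+21+11+26+32 = 108
Base → P1 → P4 → P3 → P2 → Base: 18+21+25+26+6 = 96
Base → P2 → P1 → P3 → P4 → Base: 6+12+20+25+13 = 76
Base → P2 → P1 → P4 → P3 → Base: 6+12+21+25+32 = 96
Base → P2 → P3 → P1 → P4 → Base: 6+26+20+21+13 = 86
Base → P2 → P4 → P1 → P3 → Base: 6+11+21+20+32 = 90
Base → P3 → P1 → P2 → P4 → Base: 32+20+12+11+13 = 88
Base → P3 → P2 → P1 → P4 → Base: 32+26+12+21+13 = 104
The minimum is 76.
One optimal route: Base → P2 → P1 → P3 → P4 → Base (or its reverse).

76 blocks — the shortest possible round trip.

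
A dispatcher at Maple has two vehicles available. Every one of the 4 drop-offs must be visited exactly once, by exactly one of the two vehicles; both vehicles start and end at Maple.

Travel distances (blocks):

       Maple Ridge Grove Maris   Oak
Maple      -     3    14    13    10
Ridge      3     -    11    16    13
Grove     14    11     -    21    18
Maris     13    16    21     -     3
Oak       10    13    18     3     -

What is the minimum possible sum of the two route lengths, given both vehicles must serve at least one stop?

Check every non-empty split of the stops between the two vehicles; for each half take its own optimal tour:
  {Ridge} + {Grove, Maris, Oak}: 6 + 48 = 54
  {Grove} + {Ridge, Maris, Oak}: 28 + 32 = 60
  {Ridge, Grove} + {Maris, Oak}: 28 + 26 = 54
  {Maris} + {Ridge, Grove, Oak}: 26 + 42 = 68
  {Ridge, Maris} + {Grove, Oak}: 32 + 42 = 74
  {Grove, Maris} + {Ridge, Oak}: 48 + 26 = 74
  … (7 splits in total)
Best: vehicle 1 Maple → Ridge → Maple = 6; vehicle 2 Maple → Grove → Maris → Oak → Maple = 48; combined 54.

54 blocks — the smallest possible combined total.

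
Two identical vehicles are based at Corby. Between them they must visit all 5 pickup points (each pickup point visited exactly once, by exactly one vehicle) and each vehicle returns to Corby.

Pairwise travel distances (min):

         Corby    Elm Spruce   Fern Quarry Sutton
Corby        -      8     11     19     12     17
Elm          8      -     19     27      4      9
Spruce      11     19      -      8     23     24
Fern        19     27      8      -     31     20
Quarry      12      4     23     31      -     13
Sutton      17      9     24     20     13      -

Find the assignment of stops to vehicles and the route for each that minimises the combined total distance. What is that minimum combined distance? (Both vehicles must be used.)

Check every non-empty split of the stops between the two vehicles; for each half take its own optimal tour:
  {Elm} + {Spruce, Fern, Quarry, Sutton}: 16 + 64 = 80
  {Spruce} + {Elm, Fern, Quarry, Sutton}: 22 + 64 = 86
  {Elm, Spruce} + {Fern, Quarry, Sutton}: 38 + 64 = 102
  {Fern} + {Elm, Spruce, Quarry, Sutton}: 38 + 60 = 98
  {Elm, Fern} + {Spruce, Quarry, Sutton}: 54 + 60 = 114
  {Spruce, Fern} + {Elm, Quarry, Sutton}: 38 + 42 = 80
  … (15 splits in total)
Best: vehicle 1 Corby → Elm → Corby = 16; vehicle 2 Corby → Spruce → Fern → Sutton → Quarry → Corby = 64; combined 80.

Minimum combined distance: 80 min.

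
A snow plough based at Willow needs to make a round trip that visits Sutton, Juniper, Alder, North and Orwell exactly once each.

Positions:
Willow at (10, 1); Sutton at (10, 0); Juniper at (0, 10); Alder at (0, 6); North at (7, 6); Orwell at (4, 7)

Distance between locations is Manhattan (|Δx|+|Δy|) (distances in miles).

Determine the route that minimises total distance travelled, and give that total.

Willow-Sutton-Juniper-Alder-North-Orwell-Willow: 1+20+4+7+4+12 = 48
Willow-Sutton-Juniper-Alder-Orwell-North-Willow: 1+20+4+5+4+8 = 42
Willow-Sutton-Juniper-North-Alder-Orwell-Willow: 1+20+11+7+5+12 = 56
Willow-Sutton-Juniper-North-Orwell-Alder-Willow: 1+20+11+4+5+15 = 56
Willow-Sutton-Juniper-Orwell-Alder-North-Willow: 1+20+7+5+7+8 = 48
Willow-Sutton-Juniper-Orwell-North-Alder-Willow: 1+20+7+4+7+15 = 54
Willow-Sutton-Alder-Juniper-North-Orwell-Willow: 1+16+4+11+4+12 = 48
Willow-Sutton-Alder-Juniper-Orwell-North-Willow: 1+16+4+7+4+8 = 40
Willow-Sutton-Alder-North-Juniper-Orwell-Willow: 1+16+7+11+7+12 = 54
Willow-Sutton-Alder-North-Orwell-Juniper-Willow: 1+16+7+4+7+19 = 54
Willow-Sutton-Alder-Orwell-Juniper-North-Willow: 1+16+5+7+11+8 = 48
Willow-Sutton-Alder-Orwell-North-Juniper-Willow: 1+16+5+4+11+19 = 56
Willow-Sutton-North-Juniper-Alder-Orwell-Willow: 1+9+11+4+5+12 = 42
Willow-Sutton-North-Juniper-Orwell-Alder-Willow: 1+9+11+7+5+15 = 48
… (46 more)
The minimum is 40.
One optimal route: Willow → Sutton → Alder → Juniper → Orwell → North → Willow (or its reverse).

Shortest round trip = 40 miles.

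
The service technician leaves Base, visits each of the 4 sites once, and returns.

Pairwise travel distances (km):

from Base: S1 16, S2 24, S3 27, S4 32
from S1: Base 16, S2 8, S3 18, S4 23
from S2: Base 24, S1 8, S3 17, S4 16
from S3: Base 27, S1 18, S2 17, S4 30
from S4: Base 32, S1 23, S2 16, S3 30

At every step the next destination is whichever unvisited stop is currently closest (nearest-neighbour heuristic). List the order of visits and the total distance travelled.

From Base: distances to unvisited — S1=16, S2=24, S3=27, S4=32. Nearest is S1 (16).
From S1: distances to unvisited — S2=8, S3=18, S4=23. Nearest is S2 (8).
From S2: distances to unvisited — S4=16, S3=17. Nearest is S4 (16).
From S4: distances to unvisited — S3=30. Nearest is S3 (30).
Return S3→Base: 27.
Total = 16 + 8 + 16 + 30 + 27 = 97.

Total distance 97 km via the nearest-neighbour route Base → S1 → S2 → S4 → S3 → Base.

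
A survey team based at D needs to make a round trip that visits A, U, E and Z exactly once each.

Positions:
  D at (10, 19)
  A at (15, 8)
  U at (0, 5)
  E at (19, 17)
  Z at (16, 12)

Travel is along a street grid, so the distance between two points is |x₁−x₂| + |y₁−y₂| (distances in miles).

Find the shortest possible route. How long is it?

With 4 stops there are 4!/2 = 12 distinct round trips (a route and its reverse cost the same).
D - A - U - E - Z - D: 16+18+31+8+13 = 86
D - A - U - Z - E - D: 16+18+23+8+11 = 76
D - A - E - U - Z - D: 16+13+31+23+13 = 96
D - A - E - Z - U - D: 16+13+8+23+24 = 84
D - A - Z - U - E - D: 16+5+23+31+11 = 86
D - A - Z - E - U - D: 16+5+8+31+24 = 84
D - U - A - E - Z - D: 24+18+13+8+13 = 76
D - U - A - Z - E - D: 24+18+5+8+11 = 66
D - U - E - A - Z - D: 24+31+13+5+13 = 86
D - U - Z - A - E - D: 24+23+5+13+11 = 76
D - E - A - U - Z - D: 11+13+18+23+13 = 78
D - E - U - A - Z - D: 11+31+18+5+13 = 78
The minimum is 66.
One optimal route: D → U → A → Z → E → D (or its reverse).

Shortest round trip = 66 miles.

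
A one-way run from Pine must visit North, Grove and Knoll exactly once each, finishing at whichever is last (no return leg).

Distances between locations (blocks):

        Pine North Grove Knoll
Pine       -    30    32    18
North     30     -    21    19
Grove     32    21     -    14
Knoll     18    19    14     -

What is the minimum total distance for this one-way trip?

There are 3! = 6 possible orderings.
Pine→North→Grove→Knoll: 30+21+14 = 65
Pine→North→Knoll→Grove: 30+19+14 = 63
Pine→Grove→North→Knoll: 32+21+19 = 72
Pine→Grove→Knoll→North: 32+14+19 = 65
Pine→Knoll→North→Grove: 18+19+21 = 58
Pine→Knoll→Grove→North: 18+14+21 = 53
The minimum is 53.
One shortest path: Pine → Knoll → Grove → North.

Shortest open route: 53 blocks.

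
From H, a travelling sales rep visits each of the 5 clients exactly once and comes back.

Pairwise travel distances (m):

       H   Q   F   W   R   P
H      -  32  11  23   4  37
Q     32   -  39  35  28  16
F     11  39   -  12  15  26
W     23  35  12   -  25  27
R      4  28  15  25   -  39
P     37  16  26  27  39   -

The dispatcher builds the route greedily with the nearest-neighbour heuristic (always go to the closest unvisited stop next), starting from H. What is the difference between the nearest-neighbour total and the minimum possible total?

The nearest-neighbour route is 8 m longer than optimal.

H: R=4, F=11, W=23, Q=32, P=37 ⇒ R
R: F=15, W=25, Q=28, P=39 ⇒ F
F: W=12, P=26, Q=39 ⇒ W
W: P=27, Q=35 ⇒ P
P: Q=16 ⇒ Q
NN route H → R → F → W → P → Q → H costs 106.
Optimal: H → F → W → P → Q → R → H costs 98 (by enumerating all 60 distinct tours).
Excess = 106 − 98 = 8.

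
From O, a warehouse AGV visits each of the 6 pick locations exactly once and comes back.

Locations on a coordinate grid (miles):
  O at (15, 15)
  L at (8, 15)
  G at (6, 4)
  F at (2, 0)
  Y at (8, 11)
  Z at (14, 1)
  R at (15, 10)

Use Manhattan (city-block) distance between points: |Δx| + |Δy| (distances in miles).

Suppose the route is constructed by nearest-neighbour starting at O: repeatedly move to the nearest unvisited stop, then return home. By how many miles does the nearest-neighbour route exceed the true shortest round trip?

Excess over optimum: 10 miles.

From O: R=5, L=7, Y=11, Z=15, G=20, F=28 → choose R (5).
From R: Y=8, Z=10, L=12, G=15, F=23 → choose Y (8).
From Y: L=4, G=9, Z=16, F=17 → choose L (4).
From L: G=13, Z=20, F=21 → choose G (13).
From G: F=8, Z=11 → choose F (8).
From F: Z=13 → choose Z (13).
NN route O → R → Y → L → G → F → Z → O costs 66.
Optimal: O → L → Y → G → F → Z → R → O costs 56 (by enumerating all 360 distinct tours).
Excess = 66 − 56 = 10.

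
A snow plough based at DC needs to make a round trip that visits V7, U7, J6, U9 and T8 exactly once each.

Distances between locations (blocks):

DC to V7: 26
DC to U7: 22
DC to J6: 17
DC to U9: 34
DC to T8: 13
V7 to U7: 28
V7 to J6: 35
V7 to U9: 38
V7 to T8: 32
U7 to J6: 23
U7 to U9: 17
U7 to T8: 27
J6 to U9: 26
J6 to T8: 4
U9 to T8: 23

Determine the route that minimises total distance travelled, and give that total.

DC-V7-U7-J6-U9-T8-DC: 26+28+23+26+23+13 = 139
DC-V7-U7-J6-T8-U9-DC: 26+28+23+4+23+34 = 138
DC-V7-U7-U9-J6-T8-DC: 26+28+17+26+4+13 = 114
DC-V7-U7-U9-T8-J6-DC: 26+28+17+23+4+17 = 115
DC-V7-U7-T8-J6-U9-DC: 26+28+27+4+26+34 = 145
DC-V7-U7-T8-U9-J6-DC: 26+28+27+23+26+17 = 147
DC-V7-J6-U7-U9-T8-DC: 26+35+23+17+23+13 = 137
DC-V7-J6-U7-T8-U9-DC: 26+35+23+27+23+34 = 168
DC-V7-J6-U9-U7-T8-DC: 26+35+26+17+27+13 = 144
DC-V7-J6-U9-T8-U7-DC: 26+35+26+23+27+22 = 159
DC-V7-J6-T8-U7-U9-DC: 26+35+4+27+17+34 = 143
DC-V7-J6-T8-U9-U7-DC: 26+35+4+23+17+22 = 127
DC-V7-U9-U7-J6-T8-DC: 26+38+17+23+4+13 = 121
DC-V7-U9-U7-T8-J6-DC: 26+38+17+27+4+17 = 129
… (46 more)
The minimum is 114.
One optimal route: DC → V7 → U7 → U9 → J6 → T8 → DC (or its reverse).

Shortest round trip = 114 blocks.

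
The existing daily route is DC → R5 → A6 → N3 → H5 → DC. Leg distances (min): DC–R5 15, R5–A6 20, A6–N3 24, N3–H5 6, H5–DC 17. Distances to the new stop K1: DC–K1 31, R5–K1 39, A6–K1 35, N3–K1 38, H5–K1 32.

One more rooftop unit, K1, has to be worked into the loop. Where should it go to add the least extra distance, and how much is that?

+46 min — insert K1 between H5 and DC.

Insertion cost between consecutive stops i–j is d(i,K1) + d(K1,j) − d(i,j):
  between DC and R5: 31 + 39 − 15 = 55
  between R5 and A6: 39 + 35 − 20 = 54
  between A6 and N3: 35 + 38 − 24 = 49
  between N3 and H5: 38 + 32 − 6 = 64
  between H5 and DC: 32 + 31 − 17 = 46
Cheapest insertion is between H5 and DC, adding 46.
New total = 82 + 46 = 128.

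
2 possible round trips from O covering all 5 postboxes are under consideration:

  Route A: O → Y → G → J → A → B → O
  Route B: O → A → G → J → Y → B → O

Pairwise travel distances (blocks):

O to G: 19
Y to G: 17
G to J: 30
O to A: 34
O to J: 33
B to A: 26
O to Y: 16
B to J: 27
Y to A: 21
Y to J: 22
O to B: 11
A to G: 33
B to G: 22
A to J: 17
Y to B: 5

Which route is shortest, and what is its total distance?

Route A: 16 + 17 + 30 + 17 + 26 + 11 = 117
Route B: 34 + 33 + 30 + 22 + 5 + 11 = 135

117 blocks — Route A is the shortest.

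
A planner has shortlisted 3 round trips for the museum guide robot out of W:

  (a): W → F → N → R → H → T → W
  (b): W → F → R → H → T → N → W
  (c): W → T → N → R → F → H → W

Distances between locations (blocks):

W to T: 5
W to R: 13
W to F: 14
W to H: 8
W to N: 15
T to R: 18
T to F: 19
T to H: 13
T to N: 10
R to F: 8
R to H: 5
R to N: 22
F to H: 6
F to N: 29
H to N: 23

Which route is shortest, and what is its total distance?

59 blocks — (c) is the shortest.

(a): 14 + 29 + 22 + 5 + 13 + 5 = 88
(b): 14 + 8 + 5 + 13 + 10 + 15 = 65
(c): 5 + 10 + 22 + 8 + 6 + 8 = 59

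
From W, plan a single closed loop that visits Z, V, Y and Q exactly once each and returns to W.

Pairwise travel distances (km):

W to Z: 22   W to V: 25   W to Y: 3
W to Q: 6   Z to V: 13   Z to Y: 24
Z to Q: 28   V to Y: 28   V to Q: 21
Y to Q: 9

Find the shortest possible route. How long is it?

Shortest round trip = 67 km.

With 4 stops there are 4!/2 = 12 distinct round trips (a route and its reverse cost the same).
W - Z - V - Y - Q - W: 22+13+28+9+6 = 78
W - Z - V - Q - Y - W: 22+13+21+9+3 = 68
W - Z - Y - V - Q - W: 22+24+28+21+6 = 101
W - Z - Y - Q - V - W: 22+24+9+21+25 = 101
W - Z - Q - V - Y - W: 22+28+21+28+3 = 102
W - Z - Q - Y - V - W: 22+28+9+28+25 = 112
W - V - Z - Y - Q - W: 25+13+24+9+6 = 77
W - V - Z - Q - Y - W: 25+13+28+9+3 = 78
W - V - Y - Z - Q - W: 25+28+24+28+6 = 111
W - V - Q - Z - Y - W: 25+21+28+24+3 = 101
W - Y - Z - V - Q - W: 3+24+13+21+6 = 67
W - Y - V - Z - Q - W: 3+28+13+28+6 = 78
The minimum is 67.
One optimal route: W → Y → Z → V → Q → W (or its reverse).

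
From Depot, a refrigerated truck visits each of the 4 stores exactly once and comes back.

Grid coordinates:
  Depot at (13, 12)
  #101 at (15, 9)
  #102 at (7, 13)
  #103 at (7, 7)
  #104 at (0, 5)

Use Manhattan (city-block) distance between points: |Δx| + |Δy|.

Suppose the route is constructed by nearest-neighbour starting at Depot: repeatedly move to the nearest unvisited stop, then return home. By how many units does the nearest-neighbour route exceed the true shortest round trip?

Excess over optimum: 10.

From Depot: #101=5, #102=7, #103=11, #104=20 → choose #101 (5).
From #101: #103=10, #102=12, #104=19 → choose #103 (10).
From #103: #102=6, #104=9 → choose #102 (6).
From #102: #104=15 → choose #104 (15).
NN route Depot → #101 → #103 → #102 → #104 → Depot costs 56.
Optimal: Depot → #101 → #103 → #104 → #102 → Depot costs 46 (by enumerating all 12 distinct tours).
Excess = 56 − 46 = 10.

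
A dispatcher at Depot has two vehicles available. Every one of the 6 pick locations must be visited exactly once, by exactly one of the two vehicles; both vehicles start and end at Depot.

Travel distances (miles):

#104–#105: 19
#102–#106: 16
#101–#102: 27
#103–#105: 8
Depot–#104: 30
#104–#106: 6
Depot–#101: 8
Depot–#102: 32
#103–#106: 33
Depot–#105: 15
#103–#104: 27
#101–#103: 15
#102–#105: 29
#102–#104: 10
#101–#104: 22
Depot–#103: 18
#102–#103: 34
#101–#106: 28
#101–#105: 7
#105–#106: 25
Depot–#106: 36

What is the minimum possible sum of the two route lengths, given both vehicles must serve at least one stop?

Check every non-empty split of the stops between the two vehicles; for each half take its own optimal tour:
  {#101} + {#102, #103, #104, #105, #106}: 16 + 99 = 115
  {#102} + {#101, #103, #104, #105, #106}: 64 + 87 = 151
  {#101, #102} + {#103, #104, #105, #106}: 67 + 87 = 154
  {#103} + {#101, #102, #104, #105, #106}: 36 + 88 = 124
  {#101, #103} + {#102, #104, #105, #106}: 41 + 88 = 129
  {#102, #103} + {#101, #104, #105, #106}: 84 + 76 = 160
  … (31 splits in total)
Best: vehicle 1 Depot → #101 → Depot = 16; vehicle 2 Depot → #102 → #104 → #106 → #105 → #103 → Depot = 99; combined 115.

115 miles — the smallest possible combined total.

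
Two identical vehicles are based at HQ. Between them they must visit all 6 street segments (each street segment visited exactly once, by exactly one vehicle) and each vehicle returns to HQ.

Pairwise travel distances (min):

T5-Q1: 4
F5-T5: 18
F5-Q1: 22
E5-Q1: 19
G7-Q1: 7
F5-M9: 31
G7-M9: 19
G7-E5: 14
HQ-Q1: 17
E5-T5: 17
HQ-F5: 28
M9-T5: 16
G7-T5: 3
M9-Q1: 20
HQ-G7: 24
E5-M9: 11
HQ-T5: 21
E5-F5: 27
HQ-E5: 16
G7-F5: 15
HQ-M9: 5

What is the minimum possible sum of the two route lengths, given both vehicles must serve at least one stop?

There are 2^5 − 1 = 31 ways to divide the 6 stops into two non-empty groups. For each, the best each vehicle can do is its own shortest tour through its group:
  {G7} + {E5, F5, M9, T5, Q1}: 48 + 82 = 130
  {E5} + {G7, F5, M9, T5, Q1}: 32 + 75 = 107
  {G7, E5} + {F5, M9, T5, Q1}: 54 + 75 = 129
  {F5} + {G7, E5, M9, T5, Q1}: 56 + 54 = 110
  {G7, F5} + {E5, M9, T5, Q1}: 67 + 54 = 121
  {E5, F5} + {G7, M9, T5, Q1}: 71 + 48 = 119
  … (31 splits in total)
  {M9} + {G7, E5, F5, T5, Q1}: 10 + 82 = 92  ← best
Best: vehicle 1 HQ → M9 → HQ = 10; vehicle 2 HQ → E5 → F5 → G7 → T5 → Q1 → HQ = 82; combined 92.

Minimum combined distance: 92 min.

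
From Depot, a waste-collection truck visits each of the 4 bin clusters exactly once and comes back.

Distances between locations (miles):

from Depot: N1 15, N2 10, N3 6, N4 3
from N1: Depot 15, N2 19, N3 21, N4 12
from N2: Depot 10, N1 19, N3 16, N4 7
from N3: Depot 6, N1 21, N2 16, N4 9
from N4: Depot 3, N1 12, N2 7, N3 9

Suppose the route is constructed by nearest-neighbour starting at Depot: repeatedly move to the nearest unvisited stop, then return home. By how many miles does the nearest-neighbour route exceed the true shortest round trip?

6 miles longer than the optimal tour.

From Depot: N4=3, N3=6, N2=10, N1=15 → choose N4 (3).
From N4: N2=7, N3=9, N1=12 → choose N2 (7).
From N2: N3=16, N1=19 → choose N3 (16).
From N3: N1=21 → choose N1 (21).
NN route Depot → N4 → N2 → N3 → N1 → Depot costs 62.
Optimal: Depot → N1 → N2 → N4 → N3 → Depot costs 56 (by enumerating all 12 distinct tours).
Excess = 62 − 56 = 6.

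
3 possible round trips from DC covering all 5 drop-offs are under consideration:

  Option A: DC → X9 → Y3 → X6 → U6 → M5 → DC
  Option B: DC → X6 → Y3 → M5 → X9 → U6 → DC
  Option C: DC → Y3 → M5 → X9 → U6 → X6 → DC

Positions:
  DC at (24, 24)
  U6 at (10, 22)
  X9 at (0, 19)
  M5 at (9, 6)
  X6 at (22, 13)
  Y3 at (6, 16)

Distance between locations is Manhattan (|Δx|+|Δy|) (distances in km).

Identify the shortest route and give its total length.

Shortest is Option B, total 96 km.

Option A: 29 + 9 + 19 + 21 + 17 + 33 = 128
Option B: 13 + 19 + 13 + 22 + 13 + 16 = 96
Option C: 26 + 13 + 22 + 13 + 21 + 13 = 108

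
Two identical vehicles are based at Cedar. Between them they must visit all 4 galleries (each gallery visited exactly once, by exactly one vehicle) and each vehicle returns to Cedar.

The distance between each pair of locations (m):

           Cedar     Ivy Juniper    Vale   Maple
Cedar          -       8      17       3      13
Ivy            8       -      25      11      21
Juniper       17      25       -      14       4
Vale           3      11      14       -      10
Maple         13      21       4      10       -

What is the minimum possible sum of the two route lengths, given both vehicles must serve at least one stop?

There are 2^3 − 1 = 7 ways to divide the 4 stops into two non-empty groups. For each, the best each vehicle can do is its own shortest tour through its group:
  {Ivy} + {Juniper, Vale, Maple}: 16 + 34 = 50
  {Juniper} + {Ivy, Vale, Maple}: 34 + 42 = 76
  {Ivy, Juniper} + {Vale, Maple}: 50 + 26 = 76
  {Vale} + {Ivy, Juniper, Maple}: 6 + 50 = 56
  {Ivy, Vale} + {Juniper, Maple}: 22 + 34 = 56
  {Juniper, Vale} + {Ivy, Maple}: 34 + 42 = 76
  … (7 splits in total)
Best: vehicle 1 Cedar → Ivy → Cedar = 16; vehicle 2 Cedar → Juniper → Maple → Vale → Cedar = 34; combined 50.

50 m — the smallest possible combined total.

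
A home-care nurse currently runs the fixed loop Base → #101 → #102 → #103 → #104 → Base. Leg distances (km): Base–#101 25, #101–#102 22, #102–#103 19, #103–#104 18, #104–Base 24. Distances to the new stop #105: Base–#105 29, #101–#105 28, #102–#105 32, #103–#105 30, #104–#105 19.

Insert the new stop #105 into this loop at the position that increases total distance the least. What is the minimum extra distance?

Minimum extra distance: 24 km, inserting #105 between #104 and Base.

Insertion cost between consecutive stops i–j is d(i,#105) + d(#105,j) − d(i,j):
  between Base and #101: 29 + 28 − 25 = 32
  between #101 and #102: 28 + 32 − 22 = 38
  between #102 and #103: 32 + 30 − 19 = 43
  between #103 and #104: 30 + 19 − 18 = 31
  between #104 and Base: 19 + 29 − 24 = 24
Cheapest insertion is between #104 and Base, adding 24.
New total = 108 + 24 = 132.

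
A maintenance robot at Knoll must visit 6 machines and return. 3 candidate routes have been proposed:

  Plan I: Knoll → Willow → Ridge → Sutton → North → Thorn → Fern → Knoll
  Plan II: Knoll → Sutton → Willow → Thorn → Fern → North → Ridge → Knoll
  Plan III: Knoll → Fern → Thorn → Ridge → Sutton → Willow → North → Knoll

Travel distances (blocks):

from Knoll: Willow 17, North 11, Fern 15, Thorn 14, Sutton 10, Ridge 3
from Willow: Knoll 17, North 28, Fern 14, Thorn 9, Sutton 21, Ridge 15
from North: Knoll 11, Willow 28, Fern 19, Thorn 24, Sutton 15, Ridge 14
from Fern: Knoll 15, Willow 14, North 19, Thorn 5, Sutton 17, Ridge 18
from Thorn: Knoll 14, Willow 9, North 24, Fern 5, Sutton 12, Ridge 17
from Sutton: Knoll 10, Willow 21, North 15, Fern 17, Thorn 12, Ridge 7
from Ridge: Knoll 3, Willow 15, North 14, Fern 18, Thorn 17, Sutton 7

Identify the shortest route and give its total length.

Plan I: 17 + 15 + 7 + 15 + 24 + 5 + 15 = 98
Plan II: 10 + 21 + 9 + 5 + 19 + 14 + 3 = 81
Plan III: 15 + 5 + 17 + 7 + 21 + 28 + 11 = 104

Shortest is Plan II, total 81 blocks.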